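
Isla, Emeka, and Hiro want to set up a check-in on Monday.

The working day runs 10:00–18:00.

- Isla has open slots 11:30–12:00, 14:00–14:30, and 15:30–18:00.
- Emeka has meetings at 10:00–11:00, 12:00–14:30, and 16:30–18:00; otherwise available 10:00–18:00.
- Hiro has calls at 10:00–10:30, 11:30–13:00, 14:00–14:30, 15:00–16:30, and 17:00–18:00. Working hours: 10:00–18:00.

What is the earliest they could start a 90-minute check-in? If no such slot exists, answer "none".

none

Emeka free within 10:00–18:00: 11:00–12:00, 14:30–16:30.
Hiro free within 10:00–18:00: 10:30–11:30, 13:00–14:00, 14:30–15:00, 16:30–17:00.
Isla ∩ Emeka: 11:30–12:00, 15:30–16:30.
Isla ∩ Emeka ∩ Hiro: (none).
Windows ≥ 90 min: (none).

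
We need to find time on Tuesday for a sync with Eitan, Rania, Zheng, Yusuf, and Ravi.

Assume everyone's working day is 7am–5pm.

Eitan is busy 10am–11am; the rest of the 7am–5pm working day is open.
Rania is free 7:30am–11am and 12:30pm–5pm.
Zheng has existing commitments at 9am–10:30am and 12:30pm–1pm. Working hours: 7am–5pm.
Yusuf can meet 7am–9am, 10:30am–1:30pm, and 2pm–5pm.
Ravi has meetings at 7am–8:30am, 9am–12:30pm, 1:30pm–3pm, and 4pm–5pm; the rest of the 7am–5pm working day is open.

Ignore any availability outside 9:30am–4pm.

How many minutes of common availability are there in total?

Eitan free within 07:00–17:00: 07:00–10:00, 11:00–17:00.
Zheng free within 07:00–17:00: 07:00–09:00, 10:30–12:30, 13:00–17:00.
Ravi free within 07:00–17:00: 08:30–09:00, 12:30–13:30, 15:00–16:00.
Eitan ∩ Rania: 07:30–10:00, 12:30–17:00.
Eitan ∩ Rania ∩ Zheng: 07:30–09:00, 13:00–17:00.
Eitan ∩ Rania ∩ Zheng ∩ Yusuf: 07:30–09:00, 13:00–13:30, 14:00–17:00.
Eitan ∩ Rania ∩ Zheng ∩ Yusuf ∩ Ravi: 08:30–09:00, 13:00–13:30, 15:00–16:00.
Restricted to 09:30–16:00: 13:00–13:30, 15:00–16:00.
Total common minutes: 30 + 60 = 90.

90 minutes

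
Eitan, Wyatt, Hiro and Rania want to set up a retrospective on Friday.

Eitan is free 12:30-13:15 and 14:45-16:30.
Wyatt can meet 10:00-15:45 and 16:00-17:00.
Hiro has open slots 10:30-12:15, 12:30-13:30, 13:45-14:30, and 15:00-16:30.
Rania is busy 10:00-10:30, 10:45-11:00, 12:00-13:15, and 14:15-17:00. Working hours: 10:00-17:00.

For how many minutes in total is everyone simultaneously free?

0 minutes

Rania free within 10:00–17:00: 10:30–10:45, 11:00–12:00, 13:15–14:15.
Eitan ∩ Wyatt: 12:30–13:15, 14:45–15:45, 16:00–16:30.
Eitan ∩ Wyatt ∩ Hiro: 12:30–13:15, 15:00–15:45, 16:00–16:30.
Eitan ∩ Wyatt ∩ Hiro ∩ Rania: (none).
Total common minutes: 0.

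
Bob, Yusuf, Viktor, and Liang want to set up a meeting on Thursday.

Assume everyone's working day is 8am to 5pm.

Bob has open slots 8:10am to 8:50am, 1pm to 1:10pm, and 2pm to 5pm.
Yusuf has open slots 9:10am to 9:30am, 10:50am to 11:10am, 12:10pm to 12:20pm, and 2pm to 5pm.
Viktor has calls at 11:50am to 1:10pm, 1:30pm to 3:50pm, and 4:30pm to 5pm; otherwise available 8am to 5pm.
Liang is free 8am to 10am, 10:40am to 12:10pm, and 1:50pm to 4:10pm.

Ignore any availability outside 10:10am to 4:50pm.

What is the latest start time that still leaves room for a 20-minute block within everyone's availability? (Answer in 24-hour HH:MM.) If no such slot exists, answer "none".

15:50

Viktor free within 08:00–17:00: 08:00–11:50, 13:10–13:30, 15:50–16:30.
Bob ∩ Yusuf: 14:00–17:00.
Bob ∩ Yusuf ∩ Viktor: 15:50–16:30.
Bob ∩ Yusuf ∩ Viktor ∩ Liang: 15:50–16:10.
Restricted to 10:10–16:50: 15:50–16:10.
Windows ≥ 20 min: 15:50–16:10.
Latest start in the last window 15:50–16:10 is 16:10 − 20 min = 15:50.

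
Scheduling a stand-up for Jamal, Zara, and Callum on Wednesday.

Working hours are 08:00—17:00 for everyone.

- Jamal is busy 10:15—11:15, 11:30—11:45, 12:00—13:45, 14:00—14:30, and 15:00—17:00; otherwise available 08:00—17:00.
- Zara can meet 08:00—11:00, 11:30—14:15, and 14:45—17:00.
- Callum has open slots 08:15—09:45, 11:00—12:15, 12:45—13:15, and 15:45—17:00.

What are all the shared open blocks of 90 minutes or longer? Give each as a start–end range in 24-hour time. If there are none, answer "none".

Jamal free within 08:00–17:00: 08:00–10:15, 11:15–11:30, 11:45–12:00, 13:45–14:00, 14:30–15:00.
Jamal ∩ Zara: 08:00–10:15, 11:45–12:00, 13:45–14:00, 14:45–15:00.
Jamal ∩ Zara ∩ Callum: 08:15–09:45, 11:45–12:00.
Windows ≥ 90 min: 08:15–09:45.

08:15–09:45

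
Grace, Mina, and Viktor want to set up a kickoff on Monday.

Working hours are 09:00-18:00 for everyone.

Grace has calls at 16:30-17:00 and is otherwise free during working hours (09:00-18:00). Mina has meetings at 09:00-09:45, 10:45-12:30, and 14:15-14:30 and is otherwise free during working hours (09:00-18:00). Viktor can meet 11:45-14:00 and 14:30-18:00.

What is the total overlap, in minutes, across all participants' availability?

Grace free within 09:00–18:00: 09:00–16:30, 17:00–18:00.
Mina free within 09:00–18:00: 09:45–10:45, 12:30–14:15, 14:30–18:00.
Grace ∩ Mina: 09:45–10:45, 12:30–14:15, 14:30–16:30, 17:00–18:00.
Grace ∩ Mina ∩ Viktor: 12:30–14:00, 14:30–16:30, 17:00–18:00.
Total common minutes: 90 + 120 + 60 = 270.

270 minutes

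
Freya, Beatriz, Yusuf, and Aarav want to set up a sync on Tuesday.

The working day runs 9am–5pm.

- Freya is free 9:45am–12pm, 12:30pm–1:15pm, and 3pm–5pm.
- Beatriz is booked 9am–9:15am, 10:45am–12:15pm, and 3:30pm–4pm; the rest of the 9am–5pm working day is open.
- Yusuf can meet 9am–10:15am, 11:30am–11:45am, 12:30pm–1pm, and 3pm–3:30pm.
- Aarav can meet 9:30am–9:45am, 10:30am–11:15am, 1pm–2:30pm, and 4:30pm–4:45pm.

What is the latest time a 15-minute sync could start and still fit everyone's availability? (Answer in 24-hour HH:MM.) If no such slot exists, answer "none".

Beatriz free within 09:00–17:00: 09:15–10:45, 12:15–15:30, 16:00–17:00.
Freya ∩ Beatriz: 09:45–10:45, 12:30–13:15, 15:00–15:30, 16:00–17:00.
Freya ∩ Beatriz ∩ Yusuf: 09:45–10:15, 12:30–13:00, 15:00–15:30.
Freya ∩ Beatriz ∩ Yusuf ∩ Aarav: (none).
Windows ≥ 15 min: (none).

none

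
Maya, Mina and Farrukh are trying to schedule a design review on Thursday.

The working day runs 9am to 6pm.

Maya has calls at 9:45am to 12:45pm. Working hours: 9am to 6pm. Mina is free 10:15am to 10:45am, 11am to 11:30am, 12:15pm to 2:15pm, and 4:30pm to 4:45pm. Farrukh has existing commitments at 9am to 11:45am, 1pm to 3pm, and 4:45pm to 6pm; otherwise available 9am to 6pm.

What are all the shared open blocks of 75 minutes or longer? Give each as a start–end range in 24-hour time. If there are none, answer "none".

Maya free within 09:00–18:00: 09:00–09:45, 12:45–18:00.
Farrukh free within 09:00–18:00: 11:45–13:00, 15:00–16:45.
Maya ∩ Mina: 12:45–14:15, 16:30–16:45.
Maya ∩ Mina ∩ Farrukh: 12:45–13:00, 16:30–16:45.
Windows ≥ 75 min: (none).

none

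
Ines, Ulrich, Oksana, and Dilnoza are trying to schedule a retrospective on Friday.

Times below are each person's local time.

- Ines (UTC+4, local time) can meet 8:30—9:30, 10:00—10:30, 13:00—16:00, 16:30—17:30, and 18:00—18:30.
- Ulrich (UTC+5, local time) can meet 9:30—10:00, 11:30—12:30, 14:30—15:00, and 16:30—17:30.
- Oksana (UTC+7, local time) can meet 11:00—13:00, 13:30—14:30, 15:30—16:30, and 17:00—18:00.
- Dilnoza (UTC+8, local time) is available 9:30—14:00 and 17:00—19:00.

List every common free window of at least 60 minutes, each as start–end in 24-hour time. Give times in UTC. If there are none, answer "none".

Ines → UTC: 04:30–05:30, 06:00–06:30, 09:00–12:00, 12:30–13:30, 14:00–14:30.
Ulrich → UTC: 04:30–05:00, 06:30–07:30, 09:30–10:00, 11:30–12:30.
Oksana → UTC: 04:00–06:00, 06:30–07:30, 08:30–09:30, 10:00–11:00.
Dilnoza → UTC: 01:30–06:00, 09:00–11:00.
Ines ∩ Ulrich: 04:30–05:00, 09:30–10:00, 11:30–12:00.
Ines ∩ Ulrich ∩ Oksana: 04:30–05:00.
Ines ∩ Ulrich ∩ Oksana ∩ Dilnoza: 04:30–05:00.
Windows ≥ 60 min: (none).

none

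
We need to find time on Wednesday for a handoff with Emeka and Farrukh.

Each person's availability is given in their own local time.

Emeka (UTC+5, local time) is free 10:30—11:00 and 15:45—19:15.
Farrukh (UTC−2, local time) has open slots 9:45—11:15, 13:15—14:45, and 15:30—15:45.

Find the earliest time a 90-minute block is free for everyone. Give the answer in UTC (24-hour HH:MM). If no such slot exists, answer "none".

11:45

Emeka → UTC: 05:30–06:00, 10:45–14:15.
Farrukh → UTC: 11:45–13:15, 15:15–16:45, 17:30–17:45.
Emeka ∩ Farrukh: 11:45–13:15.
Windows ≥ 90 min: 11:45–13:15.
Earliest such window starts at 11:45.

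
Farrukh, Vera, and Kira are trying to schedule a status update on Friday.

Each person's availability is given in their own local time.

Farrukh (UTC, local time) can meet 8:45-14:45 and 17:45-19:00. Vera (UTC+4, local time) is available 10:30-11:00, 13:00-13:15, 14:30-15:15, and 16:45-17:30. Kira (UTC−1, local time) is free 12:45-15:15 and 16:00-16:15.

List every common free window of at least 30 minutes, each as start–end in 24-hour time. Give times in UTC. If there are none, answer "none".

Farrukh → UTC: 08:45–14:45, 17:45–19:00.
Vera → UTC: 06:30–07:00, 09:00–09:15, 10:30–11:15, 12:45–13:30.
Kira → UTC: 13:45–16:15, 17:00–17:15.
Farrukh ∩ Vera: 09:00–09:15, 10:30–11:15, 12:45–13:30.
Farrukh ∩ Vera ∩ Kira: (none).
Windows ≥ 30 min: (none).

none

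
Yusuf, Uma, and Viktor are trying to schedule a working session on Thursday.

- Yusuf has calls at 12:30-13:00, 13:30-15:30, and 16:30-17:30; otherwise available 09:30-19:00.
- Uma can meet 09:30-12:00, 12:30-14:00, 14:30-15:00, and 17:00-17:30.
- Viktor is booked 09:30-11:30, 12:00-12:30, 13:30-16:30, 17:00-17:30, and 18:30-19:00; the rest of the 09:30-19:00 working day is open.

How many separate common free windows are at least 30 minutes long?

2

Yusuf free within 09:30–19:00: 09:30–12:30, 13:00–13:30, 15:30–16:30, 17:30–19:00.
Viktor free within 09:30–19:00: 11:30–12:00, 12:30–13:30, 16:30–17:00, 17:30–18:30.
Yusuf ∩ Uma: 09:30–12:00, 13:00–13:30.
Yusuf ∩ Uma ∩ Viktor: 11:30–12:00, 13:00–13:30.
Windows ≥ 30 min: 11:30–12:00, 13:00–13:30.
That's 2 windows.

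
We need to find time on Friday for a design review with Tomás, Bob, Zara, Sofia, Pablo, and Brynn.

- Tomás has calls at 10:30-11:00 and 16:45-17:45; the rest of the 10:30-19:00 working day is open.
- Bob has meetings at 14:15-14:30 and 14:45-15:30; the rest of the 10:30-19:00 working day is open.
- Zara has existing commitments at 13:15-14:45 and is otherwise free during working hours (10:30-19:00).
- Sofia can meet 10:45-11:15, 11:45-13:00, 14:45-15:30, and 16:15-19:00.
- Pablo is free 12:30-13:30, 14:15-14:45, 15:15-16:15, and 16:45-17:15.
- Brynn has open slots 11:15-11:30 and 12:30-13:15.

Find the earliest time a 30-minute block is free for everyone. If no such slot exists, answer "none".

Tomás free within 10:30–19:00: 11:00–16:45, 17:45–19:00.
Bob free within 10:30–19:00: 10:30–14:15, 14:30–14:45, 15:30–19:00.
Zara free within 10:30–19:00: 10:30–13:15, 14:45–19:00.
Tomás ∩ Bob: 11:00–14:15, 14:30–14:45, 15:30–16:45, 17:45–19:00.
Tomás ∩ Bob ∩ Zara: 11:00–13:15, 15:30–16:45, 17:45–19:00.
Tomás ∩ Bob ∩ Zara ∩ Sofia: 11:00–11:15, 11:45–13:00, 16:15–16:45, 17:45–19:00.
Tomás ∩ Bob ∩ Zara ∩ Sofia ∩ Pablo: 12:30–13:00.
Tomás ∩ Bob ∩ Zara ∩ Sofia ∩ Pablo ∩ Brynn: 12:30–13:00.
Windows ≥ 30 min: 12:30–13:00.
Earliest such window starts at 12:30.

12:30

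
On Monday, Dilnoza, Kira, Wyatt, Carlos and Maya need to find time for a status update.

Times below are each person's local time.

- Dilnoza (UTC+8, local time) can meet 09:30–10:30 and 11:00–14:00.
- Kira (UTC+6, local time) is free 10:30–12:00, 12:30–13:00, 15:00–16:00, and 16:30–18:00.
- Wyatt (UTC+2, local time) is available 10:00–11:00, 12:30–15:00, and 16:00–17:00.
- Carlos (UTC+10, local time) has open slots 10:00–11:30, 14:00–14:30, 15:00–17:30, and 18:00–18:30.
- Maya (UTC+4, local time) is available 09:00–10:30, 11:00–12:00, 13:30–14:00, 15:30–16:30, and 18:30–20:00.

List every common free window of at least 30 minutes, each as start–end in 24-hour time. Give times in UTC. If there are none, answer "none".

Dilnoza → UTC: 01:30–02:30, 03:00–06:00.
Kira → UTC: 04:30–06:00, 06:30–07:00, 09:00–10:00, 10:30–12:00.
Wyatt → UTC: 08:00–09:00, 10:30–13:00, 14:00–15:00.
Carlos → UTC: 00:00–01:30, 04:00–04:30, 05:00–07:30, 08:00–08:30.
Maya → UTC: 05:00–06:30, 07:00–08:00, 09:30–10:00, 11:30–12:30, 14:30–16:00.
Dilnoza ∩ Kira: 04:30–06:00.
Dilnoza ∩ Kira ∩ Wyatt: (none).
Dilnoza ∩ Kira ∩ Wyatt ∩ Carlos: (none).
Dilnoza ∩ Kira ∩ Wyatt ∩ Carlos ∩ Maya: (none).
Windows ≥ 30 min: (none).

none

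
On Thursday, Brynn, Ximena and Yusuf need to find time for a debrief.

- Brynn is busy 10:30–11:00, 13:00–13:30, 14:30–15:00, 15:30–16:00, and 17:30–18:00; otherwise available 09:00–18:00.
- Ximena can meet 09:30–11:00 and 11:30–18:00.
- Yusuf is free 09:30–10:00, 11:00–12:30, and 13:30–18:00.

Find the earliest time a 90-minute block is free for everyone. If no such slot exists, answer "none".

16:00

Brynn free within 09:00–18:00: 09:00–10:30, 11:00–13:00, 13:30–14:30, 15:00–15:30, 16:00–17:30.
Brynn ∩ Ximena: 09:30–10:30, 11:30–13:00, 13:30–14:30, 15:00–15:30, 16:00–17:30.
Brynn ∩ Ximena ∩ Yusuf: 09:30–10:00, 11:30–12:30, 13:30–14:30, 15:00–15:30, 16:00–17:30.
Windows ≥ 90 min: 16:00–17:30.
Earliest such window starts at 16:00.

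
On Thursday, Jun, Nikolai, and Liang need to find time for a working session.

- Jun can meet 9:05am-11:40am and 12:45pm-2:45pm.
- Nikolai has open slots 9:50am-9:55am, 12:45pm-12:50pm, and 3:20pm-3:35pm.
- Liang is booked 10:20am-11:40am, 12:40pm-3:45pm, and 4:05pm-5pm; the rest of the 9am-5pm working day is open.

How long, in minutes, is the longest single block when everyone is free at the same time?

5 minutes

Liang free within 09:00–17:00: 09:00–10:20, 11:40–12:40, 15:45–16:05.
Jun ∩ Nikolai: 09:50–09:55, 12:45–12:50.
Jun ∩ Nikolai ∩ Liang: 09:50–09:55.
Single common window of 5 minutes.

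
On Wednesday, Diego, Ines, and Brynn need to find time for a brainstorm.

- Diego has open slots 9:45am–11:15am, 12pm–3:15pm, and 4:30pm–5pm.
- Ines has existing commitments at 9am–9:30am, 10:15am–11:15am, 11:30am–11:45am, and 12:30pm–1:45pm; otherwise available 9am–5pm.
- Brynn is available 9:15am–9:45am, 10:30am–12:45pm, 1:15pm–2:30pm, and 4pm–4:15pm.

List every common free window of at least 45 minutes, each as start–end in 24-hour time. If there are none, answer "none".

Ines free within 09:00–17:00: 09:30–10:15, 11:15–11:30, 11:45–12:30, 13:45–17:00.
Diego ∩ Ines: 09:45–10:15, 12:00–12:30, 13:45–15:15, 16:30–17:00.
Diego ∩ Ines ∩ Brynn: 12:00–12:30, 13:45–14:30.
Windows ≥ 45 min: 13:45–14:30.

13:45–14:30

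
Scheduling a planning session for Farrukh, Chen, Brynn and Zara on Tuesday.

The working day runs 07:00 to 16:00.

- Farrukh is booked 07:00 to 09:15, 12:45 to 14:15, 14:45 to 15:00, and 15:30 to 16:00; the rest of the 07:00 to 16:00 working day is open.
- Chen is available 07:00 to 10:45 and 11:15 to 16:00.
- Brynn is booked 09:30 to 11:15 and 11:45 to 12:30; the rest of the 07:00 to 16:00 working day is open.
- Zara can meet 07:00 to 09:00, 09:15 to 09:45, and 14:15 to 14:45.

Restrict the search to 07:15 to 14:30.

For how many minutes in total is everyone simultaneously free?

30 minutes

Farrukh free within 07:00–16:00: 09:15–12:45, 14:15–14:45, 15:00–15:30.
Brynn free within 07:00–16:00: 07:00–09:30, 11:15–11:45, 12:30–16:00.
Farrukh ∩ Chen: 09:15–10:45, 11:15–12:45, 14:15–14:45, 15:00–15:30.
Farrukh ∩ Chen ∩ Brynn: 09:15–09:30, 11:15–11:45, 12:30–12:45, 14:15–14:45, 15:00–15:30.
Farrukh ∩ Chen ∩ Brynn ∩ Zara: 09:15–09:30, 14:15–14:45.
Restricted to 07:15–14:30: 09:15–09:30, 14:15–14:30.
Total common minutes: 15 + 15 = 30.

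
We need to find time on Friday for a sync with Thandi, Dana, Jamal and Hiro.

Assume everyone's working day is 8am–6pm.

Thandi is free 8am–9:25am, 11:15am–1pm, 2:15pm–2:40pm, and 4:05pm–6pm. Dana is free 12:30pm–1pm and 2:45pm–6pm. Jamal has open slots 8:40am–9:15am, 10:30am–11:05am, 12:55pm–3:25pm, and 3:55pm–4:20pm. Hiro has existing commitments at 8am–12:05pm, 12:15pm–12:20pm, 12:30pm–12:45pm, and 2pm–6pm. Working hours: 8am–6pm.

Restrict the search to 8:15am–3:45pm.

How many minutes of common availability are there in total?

5 minutes

Hiro free within 08:00–18:00: 12:05–12:15, 12:20–12:30, 12:45–14:00.
Thandi ∩ Dana: 12:30–13:00, 16:05–18:00.
Thandi ∩ Dana ∩ Jamal: 12:55–13:00, 16:05–16:20.
Thandi ∩ Dana ∩ Jamal ∩ Hiro: 12:55–13:00.
Restricted to 08:15–15:45: 12:55–13:00.
Total common minutes: 5.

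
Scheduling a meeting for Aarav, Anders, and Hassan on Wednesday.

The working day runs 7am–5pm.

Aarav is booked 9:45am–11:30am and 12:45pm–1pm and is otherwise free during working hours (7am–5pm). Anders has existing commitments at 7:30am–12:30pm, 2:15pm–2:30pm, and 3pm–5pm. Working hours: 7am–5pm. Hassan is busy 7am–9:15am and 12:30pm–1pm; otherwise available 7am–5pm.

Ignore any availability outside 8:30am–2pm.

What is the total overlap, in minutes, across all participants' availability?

Aarav free within 07:00–17:00: 07:00–09:45, 11:30–12:45, 13:00–17:00.
Anders free within 07:00–17:00: 07:00–07:30, 12:30–14:15, 14:30–15:00.
Hassan free within 07:00–17:00: 09:15–12:30, 13:00–17:00.
Aarav ∩ Anders: 07:00–07:30, 12:30–12:45, 13:00–14:15, 14:30–15:00.
Aarav ∩ Anders ∩ Hassan: 13:00–14:15, 14:30–15:00.
Restricted to 08:30–14:00: 13:00–14:00.
Total common minutes: 60.

60 minutes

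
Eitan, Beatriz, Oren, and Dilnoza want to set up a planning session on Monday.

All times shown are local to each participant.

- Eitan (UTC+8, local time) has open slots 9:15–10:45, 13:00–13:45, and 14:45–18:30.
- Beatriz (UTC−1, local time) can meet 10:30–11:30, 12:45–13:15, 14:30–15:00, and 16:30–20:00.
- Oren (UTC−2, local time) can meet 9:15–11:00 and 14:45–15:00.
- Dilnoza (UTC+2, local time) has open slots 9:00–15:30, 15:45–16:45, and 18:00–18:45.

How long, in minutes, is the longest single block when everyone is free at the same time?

0 minutes

Eitan → UTC: 01:15–02:45, 05:00–05:45, 06:45–10:30.
Beatriz → UTC: 11:30–12:30, 13:45–14:15, 15:30–16:00, 17:30–21:00.
Oren → UTC: 11:15–13:00, 16:45–17:00.
Dilnoza → UTC: 07:00–13:30, 13:45–14:45, 16:00–16:45.
Eitan ∩ Beatriz: (none).
Eitan ∩ Beatriz ∩ Oren: (none).
Eitan ∩ Beatriz ∩ Oren ∩ Dilnoza: (none).
No common window.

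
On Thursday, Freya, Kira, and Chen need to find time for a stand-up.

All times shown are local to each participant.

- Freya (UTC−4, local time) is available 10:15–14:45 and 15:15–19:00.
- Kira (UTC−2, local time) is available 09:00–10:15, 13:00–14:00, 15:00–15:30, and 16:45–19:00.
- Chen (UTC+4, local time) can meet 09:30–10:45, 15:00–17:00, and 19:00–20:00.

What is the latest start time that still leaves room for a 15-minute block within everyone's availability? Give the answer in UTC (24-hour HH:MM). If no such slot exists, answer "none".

Freya → UTC: 14:15–18:45, 19:15–23:00.
Kira → UTC: 11:00–12:15, 15:00–16:00, 17:00–17:30, 18:45–21:00.
Chen → UTC: 05:30–06:45, 11:00–13:00, 15:00–16:00.
Freya ∩ Kira: 15:00–16:00, 17:00–17:30, 19:15–21:00.
Freya ∩ Kira ∩ Chen: 15:00–16:00.
Windows ≥ 15 min: 15:00–16:00.
Latest start in the last window 15:00–16:00 is 16:00 − 15 min = 15:45.

15:45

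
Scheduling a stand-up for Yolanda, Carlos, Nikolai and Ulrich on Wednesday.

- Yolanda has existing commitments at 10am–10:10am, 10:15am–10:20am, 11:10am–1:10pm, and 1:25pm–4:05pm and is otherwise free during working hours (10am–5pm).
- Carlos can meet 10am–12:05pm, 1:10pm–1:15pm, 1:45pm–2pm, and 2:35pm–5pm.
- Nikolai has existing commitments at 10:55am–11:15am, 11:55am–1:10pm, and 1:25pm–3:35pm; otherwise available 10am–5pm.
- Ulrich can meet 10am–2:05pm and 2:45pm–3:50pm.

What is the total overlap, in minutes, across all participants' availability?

Yolanda free within 10:00–17:00: 10:10–10:15, 10:20–11:10, 13:10–13:25, 16:05–17:00.
Nikolai free within 10:00–17:00: 10:00–10:55, 11:15–11:55, 13:10–13:25, 15:35–17:00.
Yolanda ∩ Carlos: 10:10–10:15, 10:20–11:10, 13:10–13:15, 16:05–17:00.
Yolanda ∩ Carlos ∩ Nikolai: 10:10–10:15, 10:20–10:55, 13:10–13:15, 16:05–17:00.
Yolanda ∩ Carlos ∩ Nikolai ∩ Ulrich: 10:10–10:15, 10:20–10:55, 13:10–13:15.
Total common minutes: 5 + 35 + 5 = 45.

45 minutes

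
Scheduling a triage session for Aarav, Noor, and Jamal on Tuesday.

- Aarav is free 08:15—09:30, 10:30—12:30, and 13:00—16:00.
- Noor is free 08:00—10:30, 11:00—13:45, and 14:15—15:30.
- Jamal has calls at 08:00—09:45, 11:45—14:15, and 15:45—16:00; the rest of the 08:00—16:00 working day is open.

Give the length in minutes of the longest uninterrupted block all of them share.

Jamal free within 08:00–16:00: 09:45–11:45, 14:15–15:45.
Aarav ∩ Noor: 08:15–09:30, 11:00–12:30, 13:00–13:45, 14:15–15:30.
Aarav ∩ Noor ∩ Jamal: 11:00–11:45, 14:15–15:30.
Common window lengths: 45, 75 min; longest is 75.

75 minutes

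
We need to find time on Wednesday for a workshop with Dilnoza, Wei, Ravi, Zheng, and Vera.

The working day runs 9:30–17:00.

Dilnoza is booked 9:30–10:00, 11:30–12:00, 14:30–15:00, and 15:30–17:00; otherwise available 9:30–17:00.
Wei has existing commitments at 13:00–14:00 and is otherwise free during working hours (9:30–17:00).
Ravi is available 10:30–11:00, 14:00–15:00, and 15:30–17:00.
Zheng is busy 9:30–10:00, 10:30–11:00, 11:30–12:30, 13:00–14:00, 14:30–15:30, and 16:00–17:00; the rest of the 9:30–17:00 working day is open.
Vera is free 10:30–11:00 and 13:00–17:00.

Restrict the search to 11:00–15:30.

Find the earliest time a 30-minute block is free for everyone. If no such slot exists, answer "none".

Dilnoza free within 09:30–17:00: 10:00–11:30, 12:00–14:30, 15:00–15:30.
Wei free within 09:30–17:00: 09:30–13:00, 14:00–17:00.
Zheng free within 09:30–17:00: 10:00–10:30, 11:00–11:30, 12:30–13:00, 14:00–14:30, 15:30–16:00.
Dilnoza ∩ Wei: 10:00–11:30, 12:00–13:00, 14:00–14:30, 15:00–15:30.
Dilnoza ∩ Wei ∩ Ravi: 10:30–11:00, 14:00–14:30.
Dilnoza ∩ Wei ∩ Ravi ∩ Zheng: 14:00–14:30.
Dilnoza ∩ Wei ∩ Ravi ∩ Zheng ∩ Vera: 14:00–14:30.
Restricted to 11:00–15:30: 14:00–14:30.
Windows ≥ 30 min: 14:00–14:30.
Earliest such window starts at 14:00.

14:00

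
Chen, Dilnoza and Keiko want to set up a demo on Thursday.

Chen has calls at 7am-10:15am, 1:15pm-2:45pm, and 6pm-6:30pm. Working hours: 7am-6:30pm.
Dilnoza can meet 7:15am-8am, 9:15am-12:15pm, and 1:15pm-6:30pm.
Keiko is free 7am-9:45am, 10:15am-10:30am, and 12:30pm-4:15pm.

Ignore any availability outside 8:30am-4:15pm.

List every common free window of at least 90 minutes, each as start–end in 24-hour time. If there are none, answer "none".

14:45–16:15

Chen free within 07:00–18:30: 10:15–13:15, 14:45–18:00.
Chen ∩ Dilnoza: 10:15–12:15, 14:45–18:00.
Chen ∩ Dilnoza ∩ Keiko: 10:15–10:30, 14:45–16:15.
Restricted to 08:30–16:15: 10:15–10:30, 14:45–16:15.
Windows ≥ 90 min: 14:45–16:15.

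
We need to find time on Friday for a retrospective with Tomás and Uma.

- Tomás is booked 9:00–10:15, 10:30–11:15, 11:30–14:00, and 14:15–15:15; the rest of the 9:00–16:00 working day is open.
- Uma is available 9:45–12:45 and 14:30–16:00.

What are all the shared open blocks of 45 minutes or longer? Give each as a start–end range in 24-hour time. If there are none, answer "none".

Tomás free within 09:00–16:00: 10:15–10:30, 11:15–11:30, 14:00–14:15, 15:15–16:00.
Tomás ∩ Uma: 10:15–10:30, 11:15–11:30, 15:15–16:00.
Windows ≥ 45 min: 15:15–16:00.

15:15–16:00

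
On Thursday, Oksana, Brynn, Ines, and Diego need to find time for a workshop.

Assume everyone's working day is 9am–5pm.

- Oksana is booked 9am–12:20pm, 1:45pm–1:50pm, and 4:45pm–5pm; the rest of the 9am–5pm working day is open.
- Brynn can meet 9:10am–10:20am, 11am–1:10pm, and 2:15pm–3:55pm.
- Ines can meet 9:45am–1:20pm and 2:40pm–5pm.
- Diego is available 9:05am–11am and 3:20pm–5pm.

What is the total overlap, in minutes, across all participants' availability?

Oksana free within 09:00–17:00: 12:20–13:45, 13:50–16:45.
Oksana ∩ Brynn: 12:20–13:10, 14:15–15:55.
Oksana ∩ Brynn ∩ Ines: 12:20–13:10, 14:40–15:55.
Oksana ∩ Brynn ∩ Ines ∩ Diego: 15:20–15:55.
Total common minutes: 35.

35 minutes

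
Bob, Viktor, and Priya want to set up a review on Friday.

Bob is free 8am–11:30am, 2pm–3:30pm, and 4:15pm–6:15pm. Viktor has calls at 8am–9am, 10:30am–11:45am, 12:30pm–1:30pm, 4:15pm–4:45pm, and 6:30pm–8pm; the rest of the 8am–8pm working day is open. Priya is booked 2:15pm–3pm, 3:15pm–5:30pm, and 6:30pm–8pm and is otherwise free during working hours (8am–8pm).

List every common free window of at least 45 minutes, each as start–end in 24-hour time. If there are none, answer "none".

Viktor free within 08:00–20:00: 09:00–10:30, 11:45–12:30, 13:30–16:15, 16:45–18:30.
Priya free within 08:00–20:00: 08:00–14:15, 15:00–15:15, 17:30–18:30.
Bob ∩ Viktor: 09:00–10:30, 14:00–15:30, 16:45–18:15.
Bob ∩ Viktor ∩ Priya: 09:00–10:30, 14:00–14:15, 15:00–15:15, 17:30–18:15.
Windows ≥ 45 min: 09:00–10:30, 17:30–18:15.

09:00–10:30, 17:30–18:15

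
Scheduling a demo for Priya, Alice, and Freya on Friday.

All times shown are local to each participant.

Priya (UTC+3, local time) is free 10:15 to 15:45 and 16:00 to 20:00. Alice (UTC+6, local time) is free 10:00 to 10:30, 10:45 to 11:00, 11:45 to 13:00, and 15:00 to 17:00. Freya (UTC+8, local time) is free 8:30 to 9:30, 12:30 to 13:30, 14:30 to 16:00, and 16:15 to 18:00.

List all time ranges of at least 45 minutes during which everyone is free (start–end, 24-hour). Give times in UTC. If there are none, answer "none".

Priya → UTC: 07:15–12:45, 13:00–17:00.
Alice → UTC: 04:00–04:30, 04:45–05:00, 05:45–07:00, 09:00–11:00.
Freya → UTC: 00:30–01:30, 04:30–05:30, 06:30–08:00, 08:15–10:00.
Priya ∩ Alice: 09:00–11:00.
Priya ∩ Alice ∩ Freya: 09:00–10:00.
Windows ≥ 45 min: 09:00–10:00.

09:00–10:00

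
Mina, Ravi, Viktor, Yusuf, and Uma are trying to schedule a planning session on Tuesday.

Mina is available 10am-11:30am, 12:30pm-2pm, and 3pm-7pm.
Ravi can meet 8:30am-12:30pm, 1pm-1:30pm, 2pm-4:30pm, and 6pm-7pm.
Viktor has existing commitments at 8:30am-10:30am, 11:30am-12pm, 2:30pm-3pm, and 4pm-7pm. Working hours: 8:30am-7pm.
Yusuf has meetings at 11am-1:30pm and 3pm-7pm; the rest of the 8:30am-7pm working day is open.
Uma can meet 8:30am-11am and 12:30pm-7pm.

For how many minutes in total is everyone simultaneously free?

Viktor free within 08:30–19:00: 10:30–11:30, 12:00–14:30, 15:00–16:00.
Yusuf free within 08:30–19:00: 08:30–11:00, 13:30–15:00.
Mina ∩ Ravi: 10:00–11:30, 13:00–13:30, 15:00–16:30, 18:00–19:00.
Mina ∩ Ravi ∩ Viktor: 10:30–11:30, 13:00–13:30, 15:00–16:00.
Mina ∩ Ravi ∩ Viktor ∩ Yusuf: 10:30–11:00.
Mina ∩ Ravi ∩ Viktor ∩ Yusuf ∩ Uma: 10:30–11:00.
Total common minutes: 30.

30 minutes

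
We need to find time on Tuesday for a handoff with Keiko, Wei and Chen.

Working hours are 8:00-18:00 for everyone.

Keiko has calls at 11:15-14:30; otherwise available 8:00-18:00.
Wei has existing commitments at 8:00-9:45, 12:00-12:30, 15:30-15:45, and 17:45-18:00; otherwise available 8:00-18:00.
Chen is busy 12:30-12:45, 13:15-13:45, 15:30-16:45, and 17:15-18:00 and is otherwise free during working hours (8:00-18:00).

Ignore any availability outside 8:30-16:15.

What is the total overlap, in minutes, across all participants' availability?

150 minutes

Keiko free within 08:00–18:00: 08:00–11:15, 14:30–18:00.
Wei free within 08:00–18:00: 09:45–12:00, 12:30–15:30, 15:45–17:45.
Chen free within 08:00–18:00: 08:00–12:30, 12:45–13:15, 13:45–15:30, 16:45–17:15.
Keiko ∩ Wei: 09:45–11:15, 14:30–15:30, 15:45–17:45.
Keiko ∩ Wei ∩ Chen: 09:45–11:15, 14:30–15:30, 16:45–17:15.
Restricted to 08:30–16:15: 09:45–11:15, 14:30–15:30.
Total common minutes: 90 + 60 = 150.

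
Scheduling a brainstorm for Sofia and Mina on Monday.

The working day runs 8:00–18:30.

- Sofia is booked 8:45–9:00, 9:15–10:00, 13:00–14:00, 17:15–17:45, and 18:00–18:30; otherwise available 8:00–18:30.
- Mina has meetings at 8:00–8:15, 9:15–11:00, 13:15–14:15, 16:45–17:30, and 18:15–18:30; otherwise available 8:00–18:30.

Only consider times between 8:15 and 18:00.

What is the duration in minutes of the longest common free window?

150 minutes

Sofia free within 08:00–18:30: 08:00–08:45, 09:00–09:15, 10:00–13:00, 14:00–17:15, 17:45–18:00.
Mina free within 08:00–18:30: 08:15–09:15, 11:00–13:15, 14:15–16:45, 17:30–18:15.
Sofia ∩ Mina: 08:15–08:45, 09:00–09:15, 11:00–13:00, 14:15–16:45, 17:45–18:00.
Restricted to 08:15–18:00: 08:15–08:45, 09:00–09:15, 11:00–13:00, 14:15–16:45, 17:45–18:00.
Common window lengths: 30, 15, 120, 150, 15 min; longest is 150.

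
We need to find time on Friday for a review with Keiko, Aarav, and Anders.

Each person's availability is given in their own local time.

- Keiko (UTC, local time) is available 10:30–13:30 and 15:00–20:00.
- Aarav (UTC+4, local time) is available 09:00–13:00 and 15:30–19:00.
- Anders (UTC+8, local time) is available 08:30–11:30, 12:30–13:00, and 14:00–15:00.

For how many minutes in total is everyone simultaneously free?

0 minutes

Keiko → UTC: 10:30–13:30, 15:00–20:00.
Aarav → UTC: 05:00–09:00, 11:30–15:00.
Anders → UTC: 00:30–03:30, 04:30–05:00, 06:00–07:00.
Keiko ∩ Aarav: 11:30–13:30.
Keiko ∩ Aarav ∩ Anders: (none).
Total common minutes: 0.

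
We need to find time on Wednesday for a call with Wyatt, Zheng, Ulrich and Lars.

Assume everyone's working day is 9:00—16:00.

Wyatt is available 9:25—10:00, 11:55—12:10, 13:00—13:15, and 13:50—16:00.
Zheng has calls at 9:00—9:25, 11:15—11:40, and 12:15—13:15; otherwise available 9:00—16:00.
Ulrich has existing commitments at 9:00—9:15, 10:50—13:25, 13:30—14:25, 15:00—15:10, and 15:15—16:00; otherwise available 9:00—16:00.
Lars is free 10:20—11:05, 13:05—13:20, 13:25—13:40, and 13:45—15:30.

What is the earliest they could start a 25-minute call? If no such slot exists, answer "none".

Zheng free within 09:00–16:00: 09:25–11:15, 11:40–12:15, 13:15–16:00.
Ulrich free within 09:00–16:00: 09:15–10:50, 13:25–13:30, 14:25–15:00, 15:10–15:15.
Wyatt ∩ Zheng: 09:25–10:00, 11:55–12:10, 13:50–16:00.
Wyatt ∩ Zheng ∩ Ulrich: 09:25–10:00, 14:25–15:00, 15:10–15:15.
Wyatt ∩ Zheng ∩ Ulrich ∩ Lars: 14:25–15:00, 15:10–15:15.
Windows ≥ 25 min: 14:25–15:00.
Earliest such window starts at 14:25.

14:25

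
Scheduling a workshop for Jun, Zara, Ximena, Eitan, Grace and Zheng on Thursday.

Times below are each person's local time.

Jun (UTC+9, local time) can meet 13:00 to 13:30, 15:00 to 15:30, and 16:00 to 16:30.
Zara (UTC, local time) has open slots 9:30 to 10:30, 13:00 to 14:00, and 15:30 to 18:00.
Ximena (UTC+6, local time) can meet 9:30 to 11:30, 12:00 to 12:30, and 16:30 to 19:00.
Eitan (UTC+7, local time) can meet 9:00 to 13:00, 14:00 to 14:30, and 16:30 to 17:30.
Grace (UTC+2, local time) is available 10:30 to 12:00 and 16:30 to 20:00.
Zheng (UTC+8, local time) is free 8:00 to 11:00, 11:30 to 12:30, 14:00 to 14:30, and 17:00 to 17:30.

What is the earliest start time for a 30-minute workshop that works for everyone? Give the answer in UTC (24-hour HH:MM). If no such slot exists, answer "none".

Jun → UTC: 04:00–04:30, 06:00–06:30, 07:00–07:30.
Zara → UTC: 09:30–10:30, 13:00–14:00, 15:30–18:00.
Ximena → UTC: 03:30–05:30, 06:00–06:30, 10:30–13:00.
Eitan → UTC: 02:00–06:00, 07:00–07:30, 09:30–10:30.
Grace → UTC: 08:30–10:00, 14:30–18:00.
Zheng → UTC: 00:00–03:00, 03:30–04:30, 06:00–06:30, 09:00–09:30.
Jun ∩ Zara: (none).
Jun ∩ Zara ∩ Ximena: (none).
Jun ∩ Zara ∩ Ximena ∩ Eitan: (none).
Jun ∩ Zara ∩ Ximena ∩ Eitan ∩ Grace: (none).
Jun ∩ Zara ∩ Ximena ∩ Eitan ∩ Grace ∩ Zheng: (none).
Windows ≥ 30 min: (none).

none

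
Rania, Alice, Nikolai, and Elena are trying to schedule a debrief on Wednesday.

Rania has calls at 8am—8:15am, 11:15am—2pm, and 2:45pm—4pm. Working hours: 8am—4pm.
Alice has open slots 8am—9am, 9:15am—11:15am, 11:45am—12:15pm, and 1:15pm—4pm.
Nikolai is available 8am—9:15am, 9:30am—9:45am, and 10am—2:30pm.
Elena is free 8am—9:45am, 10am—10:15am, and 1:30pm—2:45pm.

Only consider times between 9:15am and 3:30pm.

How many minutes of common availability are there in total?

60 minutes

Rania free within 08:00–16:00: 08:15–11:15, 14:00–14:45.
Rania ∩ Alice: 08:15–09:00, 09:15–11:15, 14:00–14:45.
Rania ∩ Alice ∩ Nikolai: 08:15–09:00, 09:30–09:45, 10:00–11:15, 14:00–14:30.
Rania ∩ Alice ∩ Nikolai ∩ Elena: 08:15–09:00, 09:30–09:45, 10:00–10:15, 14:00–14:30.
Restricted to 09:15–15:30: 09:30–09:45, 10:00–10:15, 14:00–14:30.
Total common minutes: 15 + 15 + 30 = 60.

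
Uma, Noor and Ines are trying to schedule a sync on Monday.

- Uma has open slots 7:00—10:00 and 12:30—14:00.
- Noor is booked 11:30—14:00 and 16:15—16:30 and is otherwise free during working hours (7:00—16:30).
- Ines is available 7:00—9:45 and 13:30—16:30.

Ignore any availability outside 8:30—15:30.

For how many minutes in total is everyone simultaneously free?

Noor free within 07:00–16:30: 07:00–11:30, 14:00–16:15.
Uma ∩ Noor: 07:00–10:00.
Uma ∩ Noor ∩ Ines: 07:00–09:45.
Restricted to 08:30–15:30: 08:30–09:45.
Total common minutes: 75.

75 minutes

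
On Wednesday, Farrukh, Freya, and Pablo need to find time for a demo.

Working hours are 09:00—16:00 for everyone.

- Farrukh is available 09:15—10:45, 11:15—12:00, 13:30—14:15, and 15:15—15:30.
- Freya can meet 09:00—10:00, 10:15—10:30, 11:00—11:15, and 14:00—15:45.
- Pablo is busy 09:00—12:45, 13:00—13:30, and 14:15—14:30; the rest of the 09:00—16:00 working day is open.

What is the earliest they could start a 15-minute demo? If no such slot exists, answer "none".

Pablo free within 09:00–16:00: 12:45–13:00, 13:30–14:15, 14:30–16:00.
Farrukh ∩ Freya: 09:15–10:00, 10:15–10:30, 14:00–14:15, 15:15–15:30.
Farrukh ∩ Freya ∩ Pablo: 14:00–14:15, 15:15–15:30.
Windows ≥ 15 min: 14:00–14:15, 15:15–15:30.
Earliest such window starts at 14:00.

14:00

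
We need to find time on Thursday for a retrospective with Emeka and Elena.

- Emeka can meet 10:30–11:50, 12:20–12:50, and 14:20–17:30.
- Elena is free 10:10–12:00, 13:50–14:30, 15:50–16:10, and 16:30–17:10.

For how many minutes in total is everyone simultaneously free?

150 minutes

Emeka ∩ Elena: 10:30–11:50, 14:20–14:30, 15:50–16:10, 16:30–17:10.
Total common minutes: 80 + 10 + 20 + 40 = 150.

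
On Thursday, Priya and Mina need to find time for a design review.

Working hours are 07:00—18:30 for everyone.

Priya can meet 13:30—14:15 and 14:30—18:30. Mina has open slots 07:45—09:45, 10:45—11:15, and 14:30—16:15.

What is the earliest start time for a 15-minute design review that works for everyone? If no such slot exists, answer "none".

Priya ∩ Mina: 14:30–16:15.
Windows ≥ 15 min: 14:30–16:15.
Earliest such window starts at 14:30.

14:30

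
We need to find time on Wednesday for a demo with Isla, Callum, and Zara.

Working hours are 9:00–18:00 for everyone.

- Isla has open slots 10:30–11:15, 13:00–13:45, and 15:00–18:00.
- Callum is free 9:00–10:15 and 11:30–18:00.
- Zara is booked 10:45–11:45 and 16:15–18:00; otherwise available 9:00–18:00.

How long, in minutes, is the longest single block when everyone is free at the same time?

75 minutes

Zara free within 09:00–18:00: 09:00–10:45, 11:45–16:15.
Isla ∩ Callum: 13:00–13:45, 15:00–18:00.
Isla ∩ Callum ∩ Zara: 13:00–13:45, 15:00–16:15.
Common window lengths: 45, 75 min; longest is 75.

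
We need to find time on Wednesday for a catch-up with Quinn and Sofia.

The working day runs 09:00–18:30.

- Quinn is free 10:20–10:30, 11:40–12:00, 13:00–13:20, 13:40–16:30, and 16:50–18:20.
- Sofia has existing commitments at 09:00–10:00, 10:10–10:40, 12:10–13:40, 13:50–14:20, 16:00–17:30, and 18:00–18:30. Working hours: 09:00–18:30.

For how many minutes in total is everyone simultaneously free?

160 minutes

Sofia free within 09:00–18:30: 10:00–10:10, 10:40–12:10, 13:40–13:50, 14:20–16:00, 17:30–18:00.
Quinn ∩ Sofia: 11:40–12:00, 13:40–13:50, 14:20–16:00, 17:30–18:00.
Total common minutes: 20 + 10 + 100 + 30 = 160.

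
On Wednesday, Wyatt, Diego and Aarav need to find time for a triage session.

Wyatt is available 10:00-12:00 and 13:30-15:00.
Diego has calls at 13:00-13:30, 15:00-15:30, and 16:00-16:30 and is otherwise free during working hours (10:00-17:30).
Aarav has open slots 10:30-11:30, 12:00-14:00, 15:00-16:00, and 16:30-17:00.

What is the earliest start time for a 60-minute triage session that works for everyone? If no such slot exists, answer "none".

10:30

Diego free within 10:00–17:30: 10:00–13:00, 13:30–15:00, 15:30–16:00, 16:30–17:30.
Wyatt ∩ Diego: 10:00–12:00, 13:30–15:00.
Wyatt ∩ Diego ∩ Aarav: 10:30–11:30, 13:30–14:00.
Windows ≥ 60 min: 10:30–11:30.
Earliest such window starts at 10:30.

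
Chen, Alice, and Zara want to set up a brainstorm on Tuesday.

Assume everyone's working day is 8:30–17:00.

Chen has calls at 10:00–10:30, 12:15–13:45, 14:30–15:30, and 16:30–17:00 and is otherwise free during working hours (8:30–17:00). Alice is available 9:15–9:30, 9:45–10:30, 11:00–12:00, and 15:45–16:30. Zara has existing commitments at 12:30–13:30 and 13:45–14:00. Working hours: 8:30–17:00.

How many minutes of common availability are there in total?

Chen free within 08:30–17:00: 08:30–10:00, 10:30–12:15, 13:45–14:30, 15:30–16:30.
Zara free within 08:30–17:00: 08:30–12:30, 13:30–13:45, 14:00–17:00.
Chen ∩ Alice: 09:15–09:30, 09:45–10:00, 11:00–12:00, 15:45–16:30.
Chen ∩ Alice ∩ Zara: 09:15–09:30, 09:45–10:00, 11:00–12:00, 15:45–16:30.
Total common minutes: 15 + 15 + 60 + 45 = 135.

135 minutes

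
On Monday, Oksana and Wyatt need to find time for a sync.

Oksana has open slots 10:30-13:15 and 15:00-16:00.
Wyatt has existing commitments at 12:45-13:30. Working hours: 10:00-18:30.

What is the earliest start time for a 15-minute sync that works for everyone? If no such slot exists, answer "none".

10:30

Wyatt free within 10:00–18:30: 10:00–12:45, 13:30–18:30.
Oksana ∩ Wyatt: 10:30–12:45, 15:00–16:00.
Windows ≥ 15 min: 10:30–12:45, 15:00–16:00.
Earliest such window starts at 10:30.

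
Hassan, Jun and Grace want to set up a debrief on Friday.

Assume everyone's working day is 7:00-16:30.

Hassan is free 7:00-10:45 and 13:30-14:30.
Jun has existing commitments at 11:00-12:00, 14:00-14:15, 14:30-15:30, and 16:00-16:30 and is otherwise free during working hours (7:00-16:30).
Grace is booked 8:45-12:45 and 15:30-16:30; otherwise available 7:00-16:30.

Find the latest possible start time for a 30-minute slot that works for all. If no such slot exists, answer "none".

Jun free within 07:00–16:30: 07:00–11:00, 12:00–14:00, 14:15–14:30, 15:30–16:00.
Grace free within 07:00–16:30: 07:00–08:45, 12:45–15:30.
Hassan ∩ Jun: 07:00–10:45, 13:30–14:00, 14:15–14:30.
Hassan ∩ Jun ∩ Grace: 07:00–08:45, 13:30–14:00, 14:15–14:30.
Windows ≥ 30 min: 07:00–08:45, 13:30–14:00.
Latest start in the last window 13:30–14:00 is 14:00 − 30 min = 13:30.

13:30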